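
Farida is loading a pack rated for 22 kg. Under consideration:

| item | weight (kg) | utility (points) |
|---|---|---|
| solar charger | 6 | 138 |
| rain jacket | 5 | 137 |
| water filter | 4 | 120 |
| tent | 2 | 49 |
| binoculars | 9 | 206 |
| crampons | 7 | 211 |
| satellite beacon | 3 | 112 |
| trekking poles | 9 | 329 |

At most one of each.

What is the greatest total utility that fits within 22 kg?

Ranking by ratio (utility/kg): satellite beacon 37.33, trekking poles 36.56, crampons 30.14.
Taking the top-ratio items first gives tent + crampons + satellite beacon + trekking poles for 701 (21 kg).
Dropping satellite beacon frees 3 kg; slotting in water filter (4 kg) lifts the total to 709 at 22 kg.

709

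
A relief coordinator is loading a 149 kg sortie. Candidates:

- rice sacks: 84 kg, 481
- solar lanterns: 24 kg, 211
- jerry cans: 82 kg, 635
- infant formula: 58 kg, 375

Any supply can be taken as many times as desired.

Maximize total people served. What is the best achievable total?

1266

Density check — solar lanterns 8.79, jerry cans 7.74, infant formula 6.47 are the best per kg.
6×solar lanterns uses 144 of the 149 kg and totals 1266.
Nothing else within 149 kg beats 1266.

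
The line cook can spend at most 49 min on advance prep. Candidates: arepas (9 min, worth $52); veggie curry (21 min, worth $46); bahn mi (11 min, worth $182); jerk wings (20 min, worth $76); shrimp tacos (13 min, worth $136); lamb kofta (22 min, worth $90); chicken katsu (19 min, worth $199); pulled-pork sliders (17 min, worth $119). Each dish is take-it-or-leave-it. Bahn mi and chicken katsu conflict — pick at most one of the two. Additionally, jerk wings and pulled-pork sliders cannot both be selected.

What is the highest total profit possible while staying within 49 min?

Ranking by ratio (profit/min): bahn mi 16.55, chicken katsu 10.47, shrimp tacos 10.46.
Shrimp tacos + chicken katsu + pulled-pork sliders uses 49 of the 49 min and totals 454.
The closest alternative, bahn mi + shrimp tacos + pulled-pork sliders, reaches only 437.

454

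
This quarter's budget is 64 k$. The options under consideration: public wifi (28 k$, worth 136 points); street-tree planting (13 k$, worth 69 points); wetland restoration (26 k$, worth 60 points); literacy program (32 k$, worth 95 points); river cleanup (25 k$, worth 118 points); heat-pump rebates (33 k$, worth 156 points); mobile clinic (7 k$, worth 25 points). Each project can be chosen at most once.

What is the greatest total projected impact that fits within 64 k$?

Greedy by ratio would take public wifi + street-tree planting + mobile clinic: 48 k$ used, total 230.
Dropping street-tree planting and mobile clinic frees 20 k$; slotting in heat-pump rebates (33 k$) lifts the total to 292 at 61 k$.
That's the maximum — no swap from here does better than 292.

292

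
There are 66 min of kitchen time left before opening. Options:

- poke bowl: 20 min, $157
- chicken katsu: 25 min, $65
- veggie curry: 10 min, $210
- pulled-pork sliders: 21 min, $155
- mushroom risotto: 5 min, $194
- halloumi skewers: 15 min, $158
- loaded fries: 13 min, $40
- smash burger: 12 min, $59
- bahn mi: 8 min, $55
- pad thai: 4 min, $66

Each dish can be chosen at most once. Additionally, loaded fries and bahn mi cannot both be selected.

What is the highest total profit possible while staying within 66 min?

844

The ratio heuristic lands on poke bowl + veggie curry + mushroom risotto + halloumi skewers + bahn mi + pad thai (840) but leaves 4 min idle.
Replace bahn mi with smash burger: the trade gains 4 net, giving 844 at 66 min.
Runner-up poke bowl + veggie curry + mushroom risotto + halloumi skewers + bahn mi + pad thai tops out at 840.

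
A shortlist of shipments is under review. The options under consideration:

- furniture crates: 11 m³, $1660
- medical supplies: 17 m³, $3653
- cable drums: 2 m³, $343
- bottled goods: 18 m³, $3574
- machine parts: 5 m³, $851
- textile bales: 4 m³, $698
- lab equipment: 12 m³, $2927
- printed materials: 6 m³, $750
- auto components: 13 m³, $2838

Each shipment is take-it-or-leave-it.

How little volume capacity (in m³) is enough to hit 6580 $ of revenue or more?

Need the lightest bundle worth ≥ 6580.
medical supplies + lab equipment reaches 6580 using 29 m³.
No combination under 29 m³ hits 6580.

29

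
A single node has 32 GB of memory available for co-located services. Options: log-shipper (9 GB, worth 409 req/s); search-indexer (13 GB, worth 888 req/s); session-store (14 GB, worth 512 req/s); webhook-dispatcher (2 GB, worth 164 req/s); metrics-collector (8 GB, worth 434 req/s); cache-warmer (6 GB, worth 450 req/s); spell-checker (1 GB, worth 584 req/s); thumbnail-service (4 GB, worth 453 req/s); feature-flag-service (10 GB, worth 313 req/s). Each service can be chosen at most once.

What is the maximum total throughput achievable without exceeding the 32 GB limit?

Taking the top-ratio services first gives search-indexer + webhook-dispatcher + cache-warmer + spell-checker + thumbnail-service for 2539 (26 GB).
Dropping webhook-dispatcher frees 2 GB; slotting in metrics-collector (8 GB) lifts the total to 2809 at 32 GB.
No other feasible combination exceeds 2809.

2809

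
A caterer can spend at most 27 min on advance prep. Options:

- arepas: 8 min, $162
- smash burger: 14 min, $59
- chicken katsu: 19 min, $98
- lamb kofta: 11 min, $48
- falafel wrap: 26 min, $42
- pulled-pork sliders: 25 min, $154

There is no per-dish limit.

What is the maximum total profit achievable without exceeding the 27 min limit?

486

Density check — arepas 20.25, pulled-pork sliders 6.16, chicken katsu 5.16, lamb kofta 4.36 are the best per min.
Best packing: 3×arepas — 24 min, 486 total.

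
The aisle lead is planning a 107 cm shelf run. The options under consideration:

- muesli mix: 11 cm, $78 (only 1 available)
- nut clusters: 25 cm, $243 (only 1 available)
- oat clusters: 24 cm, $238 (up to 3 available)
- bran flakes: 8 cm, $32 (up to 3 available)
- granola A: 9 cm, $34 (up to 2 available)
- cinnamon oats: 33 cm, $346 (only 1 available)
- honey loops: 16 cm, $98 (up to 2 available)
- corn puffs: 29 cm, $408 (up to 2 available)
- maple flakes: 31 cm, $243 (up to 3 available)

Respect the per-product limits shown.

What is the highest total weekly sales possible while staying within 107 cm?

1297

Taking the top-ratio products first gives muesli mix + cinnamon oats + 2×corn puffs for 1240 (102 cm).
The 44 cm tied up in muesli mix and cinnamon oats is better spent on nut clusters + oat clusters — total rises to 1297 (107 cm).
That's the maximum — no swap from here does better than 1297.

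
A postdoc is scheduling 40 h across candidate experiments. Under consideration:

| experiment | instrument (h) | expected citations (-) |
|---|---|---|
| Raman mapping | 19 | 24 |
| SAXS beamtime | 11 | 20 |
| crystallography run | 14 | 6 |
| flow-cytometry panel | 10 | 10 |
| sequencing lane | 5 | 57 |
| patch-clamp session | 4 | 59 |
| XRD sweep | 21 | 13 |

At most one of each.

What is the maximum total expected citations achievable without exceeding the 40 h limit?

Density check — patch-clamp session 14.75, sequencing lane 11.40, SAXS beamtime 1.82, Raman mapping 1.26 are the best per h.
Best packing: Raman mapping + SAXS beamtime + sequencing lane + patch-clamp session — 39 h, 160 total.

160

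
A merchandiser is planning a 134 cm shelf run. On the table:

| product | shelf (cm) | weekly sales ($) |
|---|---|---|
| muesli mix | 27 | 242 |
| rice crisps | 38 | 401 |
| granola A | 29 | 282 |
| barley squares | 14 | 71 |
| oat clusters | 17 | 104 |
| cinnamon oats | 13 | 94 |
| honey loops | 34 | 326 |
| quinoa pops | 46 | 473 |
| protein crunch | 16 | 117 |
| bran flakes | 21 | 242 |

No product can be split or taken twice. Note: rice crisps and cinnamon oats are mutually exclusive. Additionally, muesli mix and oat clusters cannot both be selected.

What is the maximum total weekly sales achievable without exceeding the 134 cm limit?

Rice crisps + granola A + quinoa pops + bran flakes uses 134 of the 134 cm and totals 1398.
The closest alternative, muesli mix + rice crisps + quinoa pops + bran flakes, reaches only 1358.

1398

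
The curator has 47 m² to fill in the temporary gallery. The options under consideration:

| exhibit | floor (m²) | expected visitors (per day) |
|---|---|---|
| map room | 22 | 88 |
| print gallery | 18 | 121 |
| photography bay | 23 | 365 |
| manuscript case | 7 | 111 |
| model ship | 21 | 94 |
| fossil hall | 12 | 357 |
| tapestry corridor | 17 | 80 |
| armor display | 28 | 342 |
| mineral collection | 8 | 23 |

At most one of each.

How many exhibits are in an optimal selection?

3

Optimal total is 833.
One optimal bundle: photography bay + manuscript case + fossil hall (42 m²).
Every optimal selection uses 3 exhibits.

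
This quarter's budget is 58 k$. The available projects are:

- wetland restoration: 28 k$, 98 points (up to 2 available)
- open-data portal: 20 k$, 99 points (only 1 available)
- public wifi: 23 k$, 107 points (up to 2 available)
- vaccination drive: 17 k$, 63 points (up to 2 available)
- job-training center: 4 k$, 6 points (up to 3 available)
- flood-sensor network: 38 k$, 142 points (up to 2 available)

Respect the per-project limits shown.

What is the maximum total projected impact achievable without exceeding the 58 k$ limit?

Density check — open-data portal 4.95, public wifi 4.65, flood-sensor network 3.74 are the best per k$.
The ratio heuristic lands on open-data portal + public wifi + 3×job-training center (224) but leaves 3 k$ idle.
The 35 k$ tied up in public wifi and 3×job-training center is better spent on flood-sensor network — total rises to 241 (58 k$).

241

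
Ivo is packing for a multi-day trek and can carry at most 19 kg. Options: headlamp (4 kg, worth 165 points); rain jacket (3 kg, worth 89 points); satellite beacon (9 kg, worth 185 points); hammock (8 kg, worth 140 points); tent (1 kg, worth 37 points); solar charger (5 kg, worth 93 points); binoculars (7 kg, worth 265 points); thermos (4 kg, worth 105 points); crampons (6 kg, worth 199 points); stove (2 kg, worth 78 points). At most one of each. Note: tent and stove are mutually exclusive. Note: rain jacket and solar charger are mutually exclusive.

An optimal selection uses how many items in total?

The maximum utility within 19 kg is 707.
One optimal bundle: headlamp + binoculars + crampons + stove (19 kg).
All optima have 4 items.

4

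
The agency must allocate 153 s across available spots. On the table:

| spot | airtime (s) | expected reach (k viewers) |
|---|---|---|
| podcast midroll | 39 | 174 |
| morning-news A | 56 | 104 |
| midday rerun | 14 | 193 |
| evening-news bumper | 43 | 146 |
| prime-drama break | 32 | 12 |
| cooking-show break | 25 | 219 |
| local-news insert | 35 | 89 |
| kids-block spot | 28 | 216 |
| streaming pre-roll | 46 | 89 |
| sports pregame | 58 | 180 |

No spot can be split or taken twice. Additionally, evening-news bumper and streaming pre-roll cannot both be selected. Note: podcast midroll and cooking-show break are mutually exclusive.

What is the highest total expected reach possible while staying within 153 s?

By expected reach per s: midday rerun 13.79, cooking-show break 8.76, kids-block spot 7.71 lead.
Best packing: midday rerun + evening-news bumper + cooking-show break + local-news insert + kids-block spot — 145 s, 863 total.
The closest alternative, midday rerun + cooking-show break + kids-block spot + sports pregame, reaches only 808.

863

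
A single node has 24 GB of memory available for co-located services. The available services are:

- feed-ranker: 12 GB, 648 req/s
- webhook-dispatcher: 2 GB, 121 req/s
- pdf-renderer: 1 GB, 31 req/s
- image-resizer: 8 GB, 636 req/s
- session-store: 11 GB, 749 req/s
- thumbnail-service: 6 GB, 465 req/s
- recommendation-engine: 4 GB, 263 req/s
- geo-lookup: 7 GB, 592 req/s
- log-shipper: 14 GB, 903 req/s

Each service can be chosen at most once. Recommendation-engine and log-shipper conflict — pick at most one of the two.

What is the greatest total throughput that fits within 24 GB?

1845

Taking webhook-dispatcher + pdf-renderer + image-resizer + thumbnail-service + geo-lookup: 24 GB used, 1845 in throughput.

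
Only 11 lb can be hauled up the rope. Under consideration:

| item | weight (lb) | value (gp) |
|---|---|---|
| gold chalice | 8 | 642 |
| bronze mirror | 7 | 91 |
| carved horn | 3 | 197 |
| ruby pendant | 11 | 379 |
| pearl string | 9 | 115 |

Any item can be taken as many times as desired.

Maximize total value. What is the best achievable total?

839

The ratio ordering already packs tightly: gold chalice + carved horn, 11 lb, 839.
That's the maximum — no swap from here does better than 839.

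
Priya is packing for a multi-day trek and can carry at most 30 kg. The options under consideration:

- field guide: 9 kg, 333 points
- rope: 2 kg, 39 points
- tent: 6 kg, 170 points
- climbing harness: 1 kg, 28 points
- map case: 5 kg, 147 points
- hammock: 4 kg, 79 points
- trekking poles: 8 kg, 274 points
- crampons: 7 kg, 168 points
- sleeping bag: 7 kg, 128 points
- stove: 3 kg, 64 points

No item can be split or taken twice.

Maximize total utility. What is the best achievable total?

Filling by ratio: field guide + tent + climbing harness + map case + trekking poles for 952, with 1 kg left unused.
Dropping climbing harness frees 1 kg; slotting in rope (2 kg) lifts the total to 963 at 30 kg.
No other feasible combination exceeds 963.

963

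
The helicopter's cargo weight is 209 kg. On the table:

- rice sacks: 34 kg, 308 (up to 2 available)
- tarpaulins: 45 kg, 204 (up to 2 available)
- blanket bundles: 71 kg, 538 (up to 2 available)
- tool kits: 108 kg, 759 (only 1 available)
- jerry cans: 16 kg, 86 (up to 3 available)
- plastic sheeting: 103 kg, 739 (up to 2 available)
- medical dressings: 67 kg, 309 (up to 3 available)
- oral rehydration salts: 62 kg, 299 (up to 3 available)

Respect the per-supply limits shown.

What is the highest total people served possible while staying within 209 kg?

By people served per kg: rice sacks 9.06, blanket bundles 7.58, plastic sheeting 7.17 lead.
Filling by ratio: 2×rice sacks + blanket bundles + 3×jerry cans for 1412, with 22 kg left unused.
Dropping rice sacks and 3×jerry cans frees 82 kg; slotting in plastic sheeting (103 kg) lifts the total to 1585 at 208 kg.

1585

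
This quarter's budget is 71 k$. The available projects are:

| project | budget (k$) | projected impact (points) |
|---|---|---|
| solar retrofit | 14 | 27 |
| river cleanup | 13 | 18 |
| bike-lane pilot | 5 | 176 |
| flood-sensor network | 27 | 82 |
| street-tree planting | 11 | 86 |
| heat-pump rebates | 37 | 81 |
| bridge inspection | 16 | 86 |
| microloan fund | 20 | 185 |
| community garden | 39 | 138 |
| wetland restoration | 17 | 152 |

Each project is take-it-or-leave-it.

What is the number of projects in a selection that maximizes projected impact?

Best achievable projected impact is 685.
One optimal bundle: bike-lane pilot + street-tree planting + bridge inspection + microloan fund + wetland restoration (69 k$).
Every optimal selection uses 5 projects.

5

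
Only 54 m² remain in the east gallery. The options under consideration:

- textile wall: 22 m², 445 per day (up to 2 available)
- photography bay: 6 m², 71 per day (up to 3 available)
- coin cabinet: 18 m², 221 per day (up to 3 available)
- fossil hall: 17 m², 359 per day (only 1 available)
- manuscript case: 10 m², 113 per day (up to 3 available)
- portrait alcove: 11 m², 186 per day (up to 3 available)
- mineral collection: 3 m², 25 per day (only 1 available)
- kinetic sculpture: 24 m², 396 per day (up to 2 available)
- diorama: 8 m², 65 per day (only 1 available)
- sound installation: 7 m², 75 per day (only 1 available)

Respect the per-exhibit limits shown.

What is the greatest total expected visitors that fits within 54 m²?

By expected visitors per m²: fossil hall 21.12, textile wall 20.23, portrait alcove 16.91 lead.
The ratio ordering already packs tightly: textile wall + fossil hall + portrait alcove + mineral collection, 53 m², 1015.
That's the maximum — no swap from here does better than 1015.

1015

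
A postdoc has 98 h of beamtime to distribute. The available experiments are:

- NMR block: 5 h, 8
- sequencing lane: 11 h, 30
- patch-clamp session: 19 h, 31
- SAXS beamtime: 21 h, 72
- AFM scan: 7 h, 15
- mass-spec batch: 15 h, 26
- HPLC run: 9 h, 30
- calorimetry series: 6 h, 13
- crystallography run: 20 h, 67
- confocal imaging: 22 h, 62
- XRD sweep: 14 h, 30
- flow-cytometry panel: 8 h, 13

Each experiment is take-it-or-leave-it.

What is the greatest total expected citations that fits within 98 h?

Ranking by ratio (expected citations/h): SAXS beamtime 3.43, crystallography run 3.35, HPLC run 3.33, confocal imaging 2.82.
A density-first pass picks sequencing lane + SAXS beamtime + AFM scan + HPLC run + calorimetry series + crystallography run + confocal imaging — 289 at 96 h.
Dropping AFM scan and calorimetry series frees 13 h; slotting in XRD sweep (14 h) lifts the total to 291 at 97 h.
The closest alternative, sequencing lane + SAXS beamtime + AFM scan + HPLC run + calorimetry series + crystallography run + confocal imaging, reaches only 289.

291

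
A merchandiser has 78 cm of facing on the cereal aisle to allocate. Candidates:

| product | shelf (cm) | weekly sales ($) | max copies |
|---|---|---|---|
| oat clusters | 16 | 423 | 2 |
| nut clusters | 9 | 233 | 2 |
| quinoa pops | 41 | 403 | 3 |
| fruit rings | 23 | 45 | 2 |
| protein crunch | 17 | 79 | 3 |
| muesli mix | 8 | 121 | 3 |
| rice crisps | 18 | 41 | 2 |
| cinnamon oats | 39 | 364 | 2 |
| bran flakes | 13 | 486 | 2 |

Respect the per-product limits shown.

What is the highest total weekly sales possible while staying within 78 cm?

2284

Best packing: 2×oat clusters + 2×nut clusters + 2×bran flakes — 76 cm, 2284 total.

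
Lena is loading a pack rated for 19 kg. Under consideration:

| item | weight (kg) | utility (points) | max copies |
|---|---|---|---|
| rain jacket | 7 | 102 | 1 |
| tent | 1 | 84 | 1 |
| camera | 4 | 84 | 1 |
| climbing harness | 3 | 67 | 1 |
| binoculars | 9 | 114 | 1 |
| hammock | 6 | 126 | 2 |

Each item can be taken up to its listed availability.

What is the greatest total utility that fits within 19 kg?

420

Greedy by ratio would take tent + camera + climbing harness + hammock: 14 kg used, total 361.
The 3 kg tied up in climbing harness is better spent on hammock — total rises to 420 (17 kg).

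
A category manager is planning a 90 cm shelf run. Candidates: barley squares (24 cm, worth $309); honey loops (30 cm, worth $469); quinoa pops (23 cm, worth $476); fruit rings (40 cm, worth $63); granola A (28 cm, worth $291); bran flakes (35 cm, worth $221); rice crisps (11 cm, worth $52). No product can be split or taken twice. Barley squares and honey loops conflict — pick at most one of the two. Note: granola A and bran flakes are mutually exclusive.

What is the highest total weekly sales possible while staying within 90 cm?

Honey loops + quinoa pops + granola A uses 81 of the 90 cm and totals 1236.

1236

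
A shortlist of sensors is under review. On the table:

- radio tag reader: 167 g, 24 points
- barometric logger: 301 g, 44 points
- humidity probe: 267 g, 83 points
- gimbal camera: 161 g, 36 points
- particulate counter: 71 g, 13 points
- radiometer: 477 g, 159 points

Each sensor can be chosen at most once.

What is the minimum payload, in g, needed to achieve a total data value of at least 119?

Need the lightest bundle worth ≥ 119.
Taking humidity probe + gimbal camera gives 119 (≥ 119) for 428 g.
Any bundle with less than 428 g falls short of 119.

428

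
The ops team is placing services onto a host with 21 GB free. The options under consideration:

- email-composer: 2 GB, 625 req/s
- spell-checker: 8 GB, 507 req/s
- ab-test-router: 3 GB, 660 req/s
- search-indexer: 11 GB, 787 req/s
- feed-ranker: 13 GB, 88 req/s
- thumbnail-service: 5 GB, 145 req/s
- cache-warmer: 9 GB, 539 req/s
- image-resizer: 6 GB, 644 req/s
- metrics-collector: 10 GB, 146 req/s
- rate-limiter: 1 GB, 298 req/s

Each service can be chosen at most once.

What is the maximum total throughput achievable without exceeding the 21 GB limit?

Density check — email-composer 312.50, rate-limiter 298.00, ab-test-router 220.00, image-resizer 107.33 are the best per GB.
Filling by ratio: email-composer + spell-checker + ab-test-router + image-resizer + rate-limiter for 2734, with 1 GB left unused.
The 8 GB tied up in spell-checker is better spent on cache-warmer — total rises to 2766 (21 GB).
Next best is email-composer + spell-checker + ab-test-router + image-resizer + rate-limiter at 2734 (20 GB) — short by 32.

2766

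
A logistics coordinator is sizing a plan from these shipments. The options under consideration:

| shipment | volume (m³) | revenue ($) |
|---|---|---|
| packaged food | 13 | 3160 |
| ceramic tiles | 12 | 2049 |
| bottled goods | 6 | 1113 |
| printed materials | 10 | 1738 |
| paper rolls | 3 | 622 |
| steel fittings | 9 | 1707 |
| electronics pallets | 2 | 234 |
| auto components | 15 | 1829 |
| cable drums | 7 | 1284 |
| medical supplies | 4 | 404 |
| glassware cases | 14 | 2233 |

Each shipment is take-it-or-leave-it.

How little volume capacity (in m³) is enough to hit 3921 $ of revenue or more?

Look for the lowest-volume combination reaching 3921.
packaged food + paper rolls + electronics pallets: 4016 revenue at 18 m³.
Any bundle with less than 18 m³ falls short of 3921.

18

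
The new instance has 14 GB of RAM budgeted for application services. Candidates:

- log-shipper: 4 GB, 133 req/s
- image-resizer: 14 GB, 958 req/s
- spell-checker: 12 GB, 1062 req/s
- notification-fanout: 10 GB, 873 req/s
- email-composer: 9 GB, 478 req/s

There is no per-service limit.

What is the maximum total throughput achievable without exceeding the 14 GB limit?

Ranking by ratio (throughput/GB): spell-checker 88.50, notification-fanout 87.30, image-resizer 68.43, email-composer 53.11.
Best packing: spell-checker — 12 GB, 1062 total.

1062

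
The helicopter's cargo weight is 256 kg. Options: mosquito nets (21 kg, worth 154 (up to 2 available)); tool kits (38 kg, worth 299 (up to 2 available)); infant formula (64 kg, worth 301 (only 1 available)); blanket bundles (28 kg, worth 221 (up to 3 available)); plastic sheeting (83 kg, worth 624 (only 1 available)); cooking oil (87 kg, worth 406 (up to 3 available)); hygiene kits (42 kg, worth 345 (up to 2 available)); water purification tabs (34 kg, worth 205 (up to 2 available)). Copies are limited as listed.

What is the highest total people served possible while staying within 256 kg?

Greedy by ratio would take 2×tool kits + 3×blanket bundles + 2×hygiene kits: 244 kg used, total 1951.
Dropping tool kits and 2×blanket bundles frees 94 kg; slotting in mosquito nets + plastic sheeting (104 kg) lifts the total to 1988 at 254 kg.

1988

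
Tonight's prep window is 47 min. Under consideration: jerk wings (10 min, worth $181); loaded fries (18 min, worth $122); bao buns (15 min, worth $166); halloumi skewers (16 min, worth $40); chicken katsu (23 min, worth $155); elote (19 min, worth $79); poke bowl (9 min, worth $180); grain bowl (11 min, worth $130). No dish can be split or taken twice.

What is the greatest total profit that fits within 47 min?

657

Best packing: jerk wings + bao buns + poke bowl + grain bowl — 45 min, 657 total.
Next best is jerk wings + halloumi skewers + poke bowl + grain bowl at 531 (46 min) — short by 126.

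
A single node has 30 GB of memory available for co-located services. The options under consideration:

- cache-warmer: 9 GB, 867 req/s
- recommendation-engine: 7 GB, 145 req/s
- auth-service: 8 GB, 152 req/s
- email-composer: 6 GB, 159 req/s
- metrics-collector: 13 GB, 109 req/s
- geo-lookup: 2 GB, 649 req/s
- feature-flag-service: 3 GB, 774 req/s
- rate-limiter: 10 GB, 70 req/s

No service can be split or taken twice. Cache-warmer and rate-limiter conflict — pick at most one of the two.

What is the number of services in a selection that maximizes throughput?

Best achievable throughput is 2601.
For example cache-warmer + auth-service + email-composer + geo-lookup + feature-flag-service achieves it, using 28 GB.
All optima have 5 services.

5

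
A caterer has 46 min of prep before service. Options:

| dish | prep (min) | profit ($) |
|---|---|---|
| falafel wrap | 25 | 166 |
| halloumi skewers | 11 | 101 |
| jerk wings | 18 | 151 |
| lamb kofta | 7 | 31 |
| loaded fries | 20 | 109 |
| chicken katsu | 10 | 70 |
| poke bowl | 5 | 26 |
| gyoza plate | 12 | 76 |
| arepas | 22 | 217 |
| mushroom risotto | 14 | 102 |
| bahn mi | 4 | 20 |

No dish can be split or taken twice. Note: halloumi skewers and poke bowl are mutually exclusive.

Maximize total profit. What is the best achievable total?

Greedy by ratio would take halloumi skewers + chicken katsu + arepas: 43 min used, total 388.
Replace halloumi skewers and chicken katsu with jerk wings + poke bowl: the trade gains 6 net, giving 394 at 45 min.

394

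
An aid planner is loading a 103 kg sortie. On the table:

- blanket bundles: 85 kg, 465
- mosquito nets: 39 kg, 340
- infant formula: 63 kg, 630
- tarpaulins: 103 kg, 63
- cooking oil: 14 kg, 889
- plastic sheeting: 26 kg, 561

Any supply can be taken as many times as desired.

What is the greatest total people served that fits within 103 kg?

6223

7×cooking oil uses 98 of the 103 kg and totals 6223.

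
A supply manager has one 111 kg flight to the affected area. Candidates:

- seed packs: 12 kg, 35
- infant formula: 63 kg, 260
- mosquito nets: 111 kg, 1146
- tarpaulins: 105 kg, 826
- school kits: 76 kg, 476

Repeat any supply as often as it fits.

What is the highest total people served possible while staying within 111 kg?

1146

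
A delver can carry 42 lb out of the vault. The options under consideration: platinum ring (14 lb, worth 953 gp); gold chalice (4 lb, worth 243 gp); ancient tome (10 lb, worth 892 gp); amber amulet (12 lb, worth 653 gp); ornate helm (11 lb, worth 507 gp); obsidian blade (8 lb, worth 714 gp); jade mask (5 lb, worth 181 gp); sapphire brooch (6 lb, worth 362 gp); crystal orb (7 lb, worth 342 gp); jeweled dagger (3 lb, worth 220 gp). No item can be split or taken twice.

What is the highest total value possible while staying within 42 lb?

3164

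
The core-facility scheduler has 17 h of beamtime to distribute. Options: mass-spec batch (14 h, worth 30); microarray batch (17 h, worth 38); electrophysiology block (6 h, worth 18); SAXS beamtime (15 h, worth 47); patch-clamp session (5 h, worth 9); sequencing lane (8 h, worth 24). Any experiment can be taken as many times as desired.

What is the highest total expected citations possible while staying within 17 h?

Ranking by ratio (expected citations/h): SAXS beamtime 3.13, electrophysiology block 3.00, sequencing lane 3.00.
The ratio heuristic lands on SAXS beamtime (47) but leaves 2 h idle.
Replace SAXS beamtime with 2×sequencing lane: the trade gains 1 net, giving 48 at 16 h.
The spare 1 h is too small for any remaining experiment, and no exchange beats 48.

48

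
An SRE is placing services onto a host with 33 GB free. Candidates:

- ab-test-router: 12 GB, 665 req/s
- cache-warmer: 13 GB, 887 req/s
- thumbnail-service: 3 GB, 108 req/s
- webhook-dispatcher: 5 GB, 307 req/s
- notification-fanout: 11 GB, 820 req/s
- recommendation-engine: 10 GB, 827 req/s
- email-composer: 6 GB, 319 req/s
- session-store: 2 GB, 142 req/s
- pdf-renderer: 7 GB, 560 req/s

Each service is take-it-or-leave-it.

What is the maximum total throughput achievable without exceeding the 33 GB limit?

2514

Taking the top-ratio services first gives thumbnail-service + notification-fanout + recommendation-engine + session-store + pdf-renderer for 2457 (33 GB).
Replace thumbnail-service and session-store with webhook-dispatcher: the trade gains 57 net, giving 2514 at 33 GB.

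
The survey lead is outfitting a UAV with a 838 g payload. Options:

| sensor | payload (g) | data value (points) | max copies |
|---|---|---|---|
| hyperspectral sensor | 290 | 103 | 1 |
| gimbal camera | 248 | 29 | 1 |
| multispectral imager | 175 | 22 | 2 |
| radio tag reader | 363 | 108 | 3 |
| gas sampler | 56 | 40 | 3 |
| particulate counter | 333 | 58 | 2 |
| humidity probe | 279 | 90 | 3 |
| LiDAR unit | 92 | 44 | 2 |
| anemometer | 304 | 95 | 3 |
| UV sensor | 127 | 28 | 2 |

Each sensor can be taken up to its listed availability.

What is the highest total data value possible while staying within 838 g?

357

By data value per g: gas sampler 0.71, LiDAR unit 0.48, hyperspectral sensor 0.36, humidity probe 0.32 lead.
The ratio heuristic lands on hyperspectral sensor + 3×gas sampler + 2×LiDAR unit + UV sensor (339) but leaves 69 g idle.
The 219 g tied up in LiDAR unit and UV sensor is better spent on humidity probe — total rises to 357 (829 g).
Every other selection either busts 838 g or exceeds an availability limit or fails to beat 357.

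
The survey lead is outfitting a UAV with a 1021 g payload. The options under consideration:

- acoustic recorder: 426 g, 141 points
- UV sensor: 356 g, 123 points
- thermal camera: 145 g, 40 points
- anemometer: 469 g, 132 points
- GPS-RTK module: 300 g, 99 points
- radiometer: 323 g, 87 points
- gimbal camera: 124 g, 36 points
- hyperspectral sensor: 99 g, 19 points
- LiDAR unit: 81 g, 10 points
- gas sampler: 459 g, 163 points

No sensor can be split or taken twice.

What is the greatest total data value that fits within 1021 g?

Ranking by ratio (data value/g): gas sampler 0.36, UV sensor 0.35, acoustic recorder 0.33, GPS-RTK module 0.33.
Filling by ratio: UV sensor + gimbal camera + LiDAR unit + gas sampler for 332, with 1 g left unused.
Replace UV sensor and LiDAR unit with acoustic recorder: the trade gains 8 net, giving 340 at 1009 g.

340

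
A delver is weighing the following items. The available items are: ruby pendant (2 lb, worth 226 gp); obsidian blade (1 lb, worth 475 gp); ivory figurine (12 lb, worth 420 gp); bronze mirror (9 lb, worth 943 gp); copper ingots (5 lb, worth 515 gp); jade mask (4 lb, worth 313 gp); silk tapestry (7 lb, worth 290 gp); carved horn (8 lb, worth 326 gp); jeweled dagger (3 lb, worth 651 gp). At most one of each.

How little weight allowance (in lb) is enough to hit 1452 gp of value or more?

Look for the lowest-weight combination reaching 1452.
obsidian blade + copper ingots + jeweled dagger reaches 1641 using 9 lb.
No combination under 9 lb hits 1452.

9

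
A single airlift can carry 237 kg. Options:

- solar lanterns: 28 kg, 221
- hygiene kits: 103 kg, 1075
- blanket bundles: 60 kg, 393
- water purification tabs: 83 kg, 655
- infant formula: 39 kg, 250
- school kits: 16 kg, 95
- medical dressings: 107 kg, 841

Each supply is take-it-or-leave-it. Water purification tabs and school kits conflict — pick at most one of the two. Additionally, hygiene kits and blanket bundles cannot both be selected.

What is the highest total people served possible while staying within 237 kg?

2011

Hygiene kits + school kits + medical dressings uses 226 of the 237 kg and totals 2011.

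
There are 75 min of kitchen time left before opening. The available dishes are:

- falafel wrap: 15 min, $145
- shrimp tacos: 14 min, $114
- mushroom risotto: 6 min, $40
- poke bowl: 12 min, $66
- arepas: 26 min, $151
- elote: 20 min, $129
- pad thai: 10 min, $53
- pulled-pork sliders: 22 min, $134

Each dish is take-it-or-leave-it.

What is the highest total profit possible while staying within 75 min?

Taking the top-ratio dishes first gives falafel wrap + shrimp tacos + mushroom risotto + poke bowl + elote for 494 (67 min).
Replace mushroom risotto and poke bowl with arepas: the trade gains 45 net, giving 539 at 75 min.
Next best is falafel wrap + shrimp tacos + elote + pulled-pork sliders at 522 (71 min) — short by 17.

539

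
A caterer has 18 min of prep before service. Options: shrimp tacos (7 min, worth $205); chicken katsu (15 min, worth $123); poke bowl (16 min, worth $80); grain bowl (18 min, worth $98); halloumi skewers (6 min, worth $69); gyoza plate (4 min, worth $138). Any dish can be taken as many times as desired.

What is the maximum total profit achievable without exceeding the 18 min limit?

552

Best packing: 4×gyoza plate — 16 min, 552 total.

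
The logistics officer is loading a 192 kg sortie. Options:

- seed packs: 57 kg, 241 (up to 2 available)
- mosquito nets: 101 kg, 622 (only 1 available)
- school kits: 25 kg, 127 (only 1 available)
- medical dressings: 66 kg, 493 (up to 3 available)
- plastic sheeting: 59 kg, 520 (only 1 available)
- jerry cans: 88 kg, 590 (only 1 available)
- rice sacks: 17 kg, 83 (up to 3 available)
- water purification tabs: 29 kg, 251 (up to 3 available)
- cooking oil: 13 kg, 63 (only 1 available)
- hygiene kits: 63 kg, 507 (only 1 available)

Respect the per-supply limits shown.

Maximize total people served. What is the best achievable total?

Greedy by ratio would take school kits + plastic sheeting + rice sacks + 3×water purification tabs: 188 kg used, total 1483.
Replace school kits and rice sacks and water purification tabs with hygiene kits: the trade gains 46 net, giving 1529 at 180 kg.
Every other selection either busts 192 kg or exceeds an availability limit or fails to beat 1529.

1529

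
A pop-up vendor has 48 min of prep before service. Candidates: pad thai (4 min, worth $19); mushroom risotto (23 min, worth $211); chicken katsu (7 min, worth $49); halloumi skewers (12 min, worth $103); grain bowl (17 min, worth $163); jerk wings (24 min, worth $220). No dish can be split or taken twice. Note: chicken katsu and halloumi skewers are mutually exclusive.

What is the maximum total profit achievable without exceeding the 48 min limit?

432

Filling by ratio: mushroom risotto + chicken katsu + grain bowl for 423, with 1 min left unused.
The 23 min tied up in mushroom risotto is better spent on jerk wings — total rises to 432 (48 min).
Next best is mushroom risotto + jerk wings at 431 (47 min) — short by 1.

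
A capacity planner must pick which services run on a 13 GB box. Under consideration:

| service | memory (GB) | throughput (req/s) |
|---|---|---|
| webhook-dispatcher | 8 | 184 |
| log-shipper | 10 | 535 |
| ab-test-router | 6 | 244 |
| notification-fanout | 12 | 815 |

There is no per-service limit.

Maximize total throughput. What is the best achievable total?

815

Best packing: notification-fanout — 12 GB, 815 total.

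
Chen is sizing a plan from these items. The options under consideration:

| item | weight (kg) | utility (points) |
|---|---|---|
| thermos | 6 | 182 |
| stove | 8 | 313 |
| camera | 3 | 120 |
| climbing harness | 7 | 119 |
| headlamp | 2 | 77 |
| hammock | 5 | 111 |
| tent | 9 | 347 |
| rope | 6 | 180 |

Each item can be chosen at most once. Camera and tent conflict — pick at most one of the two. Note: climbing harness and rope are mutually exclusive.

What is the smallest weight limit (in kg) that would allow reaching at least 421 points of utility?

Need the lightest bundle worth ≥ 421.
Taking stove + camera gives 433 (≥ 421) for 11 kg.
No combination under 11 kg hits 421.

11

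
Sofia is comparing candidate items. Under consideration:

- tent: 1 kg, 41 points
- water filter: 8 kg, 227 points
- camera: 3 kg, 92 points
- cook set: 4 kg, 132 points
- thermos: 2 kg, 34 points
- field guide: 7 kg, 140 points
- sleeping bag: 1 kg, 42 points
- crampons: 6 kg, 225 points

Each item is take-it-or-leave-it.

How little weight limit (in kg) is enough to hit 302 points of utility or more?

8

Minimise kg subject to total utility ≥ 302.
tent + sleeping bag + crampons reaches 308 using 8 kg.
No combination under 8 kg hits 302.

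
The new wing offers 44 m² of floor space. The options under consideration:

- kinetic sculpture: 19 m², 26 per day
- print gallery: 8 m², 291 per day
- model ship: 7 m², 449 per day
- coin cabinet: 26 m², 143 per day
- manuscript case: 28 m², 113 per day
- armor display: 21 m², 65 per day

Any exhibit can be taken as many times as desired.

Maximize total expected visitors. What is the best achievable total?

2694

The ratio ordering already packs tightly: 6×model ship, 42 m², 2694.
The spare 2 m² is too small for any remaining exhibit, and no exchange beats 2694.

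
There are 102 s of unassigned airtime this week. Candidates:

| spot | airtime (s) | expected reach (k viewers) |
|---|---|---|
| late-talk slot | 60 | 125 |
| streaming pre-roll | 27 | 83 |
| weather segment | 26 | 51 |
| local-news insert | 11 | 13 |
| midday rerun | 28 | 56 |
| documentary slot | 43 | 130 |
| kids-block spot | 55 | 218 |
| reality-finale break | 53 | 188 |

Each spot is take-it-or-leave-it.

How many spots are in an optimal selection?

Optimal total is 348.
For example documentary slot + kids-block spot achieves it, using 98 s.
All optima have 2 spots.

2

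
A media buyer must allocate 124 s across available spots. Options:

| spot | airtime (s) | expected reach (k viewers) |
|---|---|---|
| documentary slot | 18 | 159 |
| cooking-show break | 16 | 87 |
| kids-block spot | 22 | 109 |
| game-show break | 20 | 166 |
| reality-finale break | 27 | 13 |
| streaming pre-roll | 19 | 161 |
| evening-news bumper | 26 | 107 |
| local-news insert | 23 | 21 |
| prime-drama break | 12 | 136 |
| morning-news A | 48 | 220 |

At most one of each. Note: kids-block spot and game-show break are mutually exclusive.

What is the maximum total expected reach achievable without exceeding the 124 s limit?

Best packing: documentary slot + game-show break + streaming pre-roll + prime-drama break + morning-news A — 117 s, 842 total.
Next best is documentary slot + cooking-show break + game-show break + streaming pre-roll + evening-news bumper + prime-drama break at 816 (111 s) — short by 26.

842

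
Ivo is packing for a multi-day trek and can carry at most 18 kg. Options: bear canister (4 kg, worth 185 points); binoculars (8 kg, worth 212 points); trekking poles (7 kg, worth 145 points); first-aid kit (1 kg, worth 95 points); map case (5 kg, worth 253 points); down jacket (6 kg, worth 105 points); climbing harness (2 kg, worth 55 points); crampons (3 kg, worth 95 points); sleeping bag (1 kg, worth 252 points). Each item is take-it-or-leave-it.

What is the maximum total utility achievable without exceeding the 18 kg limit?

935

Ranking by ratio (utility/kg): sleeping bag 252.00, first-aid kit 95.00, map case 50.60, bear canister 46.25.
Best packing: bear canister + first-aid kit + map case + climbing harness + crampons + sleeping bag — 16 kg, 935 total.
That's the maximum — no swap from here does better than 935.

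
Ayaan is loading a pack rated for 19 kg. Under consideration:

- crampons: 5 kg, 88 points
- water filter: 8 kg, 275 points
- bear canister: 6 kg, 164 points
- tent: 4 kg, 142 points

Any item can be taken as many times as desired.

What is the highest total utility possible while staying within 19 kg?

By utility per kg: tent 35.50, water filter 34.38, bear canister 27.33, crampons 17.60 lead.
Filling by ratio: 4×tent for 568, with 3 kg left unused.
Dropping tent frees 4 kg; slotting in bear canister (6 kg) lifts the total to 590 at 18 kg.
That's the maximum — no swap from here does better than 590.

590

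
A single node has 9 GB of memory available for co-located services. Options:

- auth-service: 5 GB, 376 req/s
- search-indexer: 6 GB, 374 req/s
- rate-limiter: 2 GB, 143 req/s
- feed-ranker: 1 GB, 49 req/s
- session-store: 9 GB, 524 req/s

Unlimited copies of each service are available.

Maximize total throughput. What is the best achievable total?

662

Best packing: auth-service + 2×rate-limiter — 9 GB, 662 total.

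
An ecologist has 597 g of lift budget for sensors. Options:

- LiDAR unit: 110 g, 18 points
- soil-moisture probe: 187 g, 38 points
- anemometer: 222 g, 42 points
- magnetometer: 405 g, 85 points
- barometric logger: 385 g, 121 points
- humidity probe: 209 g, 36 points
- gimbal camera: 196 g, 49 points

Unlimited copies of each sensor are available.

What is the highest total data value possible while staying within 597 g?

170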